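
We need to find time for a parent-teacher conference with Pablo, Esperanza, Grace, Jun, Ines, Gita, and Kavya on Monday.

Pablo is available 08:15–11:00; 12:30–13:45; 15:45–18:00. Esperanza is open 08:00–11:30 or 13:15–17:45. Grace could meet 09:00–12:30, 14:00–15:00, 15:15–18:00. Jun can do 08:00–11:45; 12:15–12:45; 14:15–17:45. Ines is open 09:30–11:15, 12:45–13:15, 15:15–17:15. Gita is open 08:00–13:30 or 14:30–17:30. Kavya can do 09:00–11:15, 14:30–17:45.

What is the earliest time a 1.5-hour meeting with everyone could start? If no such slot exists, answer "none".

09:30

Pablo ∩ Esperanza: 08:15-11:00, 13:15-13:45, 15:45-17:45.
Pablo ∩ Esperanza ∩ Grace: 09:00-11:00, 15:45-17:45.
Pablo ∩ Esperanza ∩ Grace ∩ Jun: 09:00-11:00, 15:45-17:45.
Pablo ∩ Esperanza ∩ Grace ∩ Jun ∩ Ines: 09:30-11:00, 15:45-17:15.
Pablo ∩ Esperanza ∩ Grace ∩ Jun ∩ Ines ∩ Gita: 09:30-11:00, 15:45-17:15.
Pablo ∩ Esperanza ∩ Grace ∩ Jun ∩ Ines ∩ Gita ∩ Kavya: 09:30-11:00, 15:45-17:15.
So the common availability across everyone is 09:30-11:00, 15:45-17:15.
The first common window of at least 90 minutes is 09:30-11:00, so the earliest start is 09:30.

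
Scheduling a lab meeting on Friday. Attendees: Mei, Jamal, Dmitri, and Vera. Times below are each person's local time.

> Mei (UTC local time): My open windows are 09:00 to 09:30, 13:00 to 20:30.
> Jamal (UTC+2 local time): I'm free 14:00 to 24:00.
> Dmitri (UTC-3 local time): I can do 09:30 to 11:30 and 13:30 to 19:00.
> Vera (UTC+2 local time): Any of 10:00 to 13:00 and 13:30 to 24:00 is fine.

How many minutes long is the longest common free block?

Mei in UTC: 09:00-09:30, 13:00-20:30.
Jamal in UTC: 12:00-22:00 (subtract 2h to convert from UTC+2).
Dmitri in UTC: 12:30-14:30, 16:30-22:00 (add 3h to convert from UTC-3).
Vera in UTC: 08:00-11:00, 11:30-22:00 (subtract 2h to convert from UTC+2).
Mei ∩ Jamal: 13:00-20:30.
Mei ∩ Jamal ∩ Dmitri: 13:00-14:30, 16:30-20:30.
Mei ∩ Jamal ∩ Dmitri ∩ Vera: 13:00-14:30, 16:30-20:30.
The longest is 16:30-20:30 at 240 minutes.

240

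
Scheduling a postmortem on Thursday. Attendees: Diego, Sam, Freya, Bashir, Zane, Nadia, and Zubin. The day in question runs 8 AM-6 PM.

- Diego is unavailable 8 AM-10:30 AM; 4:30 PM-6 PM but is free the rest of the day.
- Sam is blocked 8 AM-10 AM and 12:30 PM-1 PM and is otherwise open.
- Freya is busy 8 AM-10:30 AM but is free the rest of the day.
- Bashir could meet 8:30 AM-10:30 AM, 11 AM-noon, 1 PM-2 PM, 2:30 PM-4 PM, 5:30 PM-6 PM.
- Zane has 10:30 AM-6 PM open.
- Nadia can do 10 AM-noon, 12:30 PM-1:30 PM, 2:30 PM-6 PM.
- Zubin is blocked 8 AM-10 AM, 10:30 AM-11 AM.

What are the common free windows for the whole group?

11:00-12:00, 13:00-13:30, 14:30-16:00

Diego free: 10:30-16:30 (invert busy blocks within the working day).
Sam free: 10:00-12:30, 13:00-18:00 (invert busy blocks within the working day).
Freya free: 10:30-18:00 (invert busy blocks within the working day).
Bashir free: 08:30-10:30, 11:00-12:00, 13:00-14:00, 14:30-16:00, 17:30-18:00.
Zane free: 10:30-18:00.
Nadia free: 10:00-12:00, 12:30-13:30, 14:30-18:00.
Zubin free: 10:00-10:30, 11:00-18:00 (invert busy blocks within the working day).
Diego ∩ Sam: 10:30-12:30, 13:00-16:30.
Diego ∩ Sam ∩ Freya: 10:30-12:30, 13:00-16:30.
Diego ∩ Sam ∩ Freya ∩ Bashir: 11:00-12:00, 13:00-14:00, 14:30-16:00.
Diego ∩ Sam ∩ Freya ∩ Bashir ∩ Zane: 11:00-12:00, 13:00-14:00, 14:30-16:00.
Diego ∩ Sam ∩ Freya ∩ Bashir ∩ Zane ∩ Nadia: 11:00-12:00, 13:00-13:30, 14:30-16:00.
Diego ∩ Sam ∩ Freya ∩ Bashir ∩ Zane ∩ Nadia ∩ Zubin: 11:00-12:00, 13:00-13:30, 14:30-16:00.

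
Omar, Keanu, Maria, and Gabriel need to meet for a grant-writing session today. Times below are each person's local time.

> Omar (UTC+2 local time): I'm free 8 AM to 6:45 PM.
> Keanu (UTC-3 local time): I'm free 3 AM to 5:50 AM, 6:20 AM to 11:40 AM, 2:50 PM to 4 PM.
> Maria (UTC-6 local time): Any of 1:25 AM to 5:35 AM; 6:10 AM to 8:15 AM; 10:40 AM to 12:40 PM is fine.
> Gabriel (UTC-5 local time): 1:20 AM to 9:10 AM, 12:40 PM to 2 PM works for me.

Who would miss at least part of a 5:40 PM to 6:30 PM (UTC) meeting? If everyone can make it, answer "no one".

Keanu, Omar

Omar in UTC: 06:00-16:45 (subtract 2h to convert from UTC+2).
Keanu in UTC: 06:00-08:50, 09:20-14:40, 17:50-19:00 (add 3h to convert from UTC-3).
Maria in UTC: 07:25-11:35, 12:10-14:15, 16:40-18:40 (add 6h to convert from UTC-6).
Gabriel in UTC: 06:20-14:10, 17:40-19:00 (add 5h to convert from UTC-5).
Omar: not fully free for 17:40-18:30. Keanu: not fully free for 17:40-18:30. Maria: free for 17:40-18:30. Gabriel: free for 17:40-18:30.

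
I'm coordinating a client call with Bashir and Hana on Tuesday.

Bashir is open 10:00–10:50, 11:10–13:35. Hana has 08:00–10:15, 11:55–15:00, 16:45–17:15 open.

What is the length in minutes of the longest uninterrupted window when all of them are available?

Bashir ∩ Hana: 10:00-10:15, 11:55-13:35.
Those are the intersection windows.
The longest is 11:55-13:35 at 100 minutes.

100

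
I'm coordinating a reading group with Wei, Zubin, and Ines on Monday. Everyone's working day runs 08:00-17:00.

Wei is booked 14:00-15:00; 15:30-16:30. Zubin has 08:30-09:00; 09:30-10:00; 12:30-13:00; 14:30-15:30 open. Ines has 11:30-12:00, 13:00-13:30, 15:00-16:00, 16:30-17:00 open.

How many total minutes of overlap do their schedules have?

30

Wei free: 08:00-14:00, 15:00-15:30, 16:30-17:00 (invert busy blocks within the working day).
Zubin free: 08:30-09:00, 09:30-10:00, 12:30-13:00, 14:30-15:30.
Ines free: 11:30-12:00, 13:00-13:30, 15:00-16:00, 16:30-17:00.
Wei ∩ Zubin: 08:30-09:00, 09:30-10:00, 12:30-13:00, 15:00-15:30.
Wei ∩ Zubin ∩ Ines: 15:00-15:30.
So the common availability across everyone is 15:00-15:30.
That's a single block of 30 minutes.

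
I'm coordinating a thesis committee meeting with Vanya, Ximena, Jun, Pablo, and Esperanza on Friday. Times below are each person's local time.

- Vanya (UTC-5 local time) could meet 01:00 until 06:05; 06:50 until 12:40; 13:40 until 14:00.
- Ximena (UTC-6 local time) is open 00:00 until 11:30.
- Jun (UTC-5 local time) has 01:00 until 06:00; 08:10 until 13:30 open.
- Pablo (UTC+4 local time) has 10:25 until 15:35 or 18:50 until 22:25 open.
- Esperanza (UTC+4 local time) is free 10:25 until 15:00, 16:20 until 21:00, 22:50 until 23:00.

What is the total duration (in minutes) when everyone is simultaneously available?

405

Vanya in UTC: 06:00-11:05, 11:50-17:40, 18:40-19:00 (add 5h to convert from UTC-5).
Ximena in UTC: 06:00-17:30 (add 6h to convert from UTC-6).
Jun in UTC: 06:00-11:00, 13:10-18:30 (add 5h to convert from UTC-5).
Pablo in UTC: 06:25-11:35, 14:50-18:25 (subtract 4h to convert from UTC+4).
Esperanza in UTC: 06:25-11:00, 12:20-17:00, 18:50-19:00 (subtract 4h to convert from UTC+4).
Vanya ∩ Ximena: 06:00-11:05, 11:50-17:30.
Vanya ∩ Ximena ∩ Jun: 06:00-11:00, 13:10-17:30.
Vanya ∩ Ximena ∩ Jun ∩ Pablo: 06:25-11:00, 14:50-17:30.
Vanya ∩ Ximena ∩ Jun ∩ Pablo ∩ Esperanza: 06:25-11:00, 14:50-17:00.
Summing the common windows: 275 + 130 = 405 minutes.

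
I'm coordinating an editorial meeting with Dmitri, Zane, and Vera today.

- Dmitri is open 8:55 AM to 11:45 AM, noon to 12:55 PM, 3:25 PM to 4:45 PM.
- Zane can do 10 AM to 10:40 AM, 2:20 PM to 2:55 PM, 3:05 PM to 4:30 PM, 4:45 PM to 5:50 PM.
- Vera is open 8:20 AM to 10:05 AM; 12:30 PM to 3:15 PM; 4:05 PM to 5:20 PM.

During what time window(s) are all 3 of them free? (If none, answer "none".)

10:00-10:05, 16:05-16:30

Dmitri ∩ Zane: 10:00-10:40, 15:25-16:30.
Dmitri ∩ Zane ∩ Vera: 10:00-10:05, 16:05-16:30.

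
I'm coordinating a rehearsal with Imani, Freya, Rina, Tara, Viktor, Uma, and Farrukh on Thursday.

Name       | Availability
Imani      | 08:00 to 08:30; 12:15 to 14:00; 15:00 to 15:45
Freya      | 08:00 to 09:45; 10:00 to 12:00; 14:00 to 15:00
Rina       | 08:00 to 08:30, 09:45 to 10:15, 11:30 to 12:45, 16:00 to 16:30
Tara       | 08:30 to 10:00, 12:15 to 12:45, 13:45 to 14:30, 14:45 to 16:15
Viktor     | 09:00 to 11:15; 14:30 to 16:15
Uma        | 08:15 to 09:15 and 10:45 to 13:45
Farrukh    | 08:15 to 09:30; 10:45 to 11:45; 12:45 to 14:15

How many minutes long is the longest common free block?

0

Imani ∩ Freya: 08:00-08:30.
Imani ∩ Freya ∩ Rina: 08:00-08:30.
Imani ∩ Freya ∩ Rina ∩ Tara: ∅.
Imani ∩ Freya ∩ Rina ∩ Tara ∩ Viktor: ∅.
Imani ∩ Freya ∩ Rina ∩ Tara ∩ Viktor ∩ Uma: ∅.
Imani ∩ Freya ∩ Rina ∩ Tara ∩ Viktor ∩ Uma ∩ Farrukh: ∅.
There is no time when everyone is free.
No common window exists, so the longest block is 0 minutes.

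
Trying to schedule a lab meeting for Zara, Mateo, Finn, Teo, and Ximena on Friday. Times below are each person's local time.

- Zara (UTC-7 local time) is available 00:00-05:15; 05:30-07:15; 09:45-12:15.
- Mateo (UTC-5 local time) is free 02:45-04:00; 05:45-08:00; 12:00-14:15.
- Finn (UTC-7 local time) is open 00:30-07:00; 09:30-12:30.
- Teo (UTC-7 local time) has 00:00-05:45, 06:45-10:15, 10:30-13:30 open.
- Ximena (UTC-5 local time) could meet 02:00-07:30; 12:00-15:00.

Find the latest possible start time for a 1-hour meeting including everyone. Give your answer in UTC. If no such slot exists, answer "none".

Zara in UTC: 07:00-12:15, 12:30-14:15, 16:45-19:15 (add 7h to convert from UTC-7).
Mateo in UTC: 07:45-09:00, 10:45-13:00, 17:00-19:15 (add 5h to convert from UTC-5).
Finn in UTC: 07:30-14:00, 16:30-19:30 (add 7h to convert from UTC-7).
Teo in UTC: 07:00-12:45, 13:45-17:15, 17:30-20:30 (add 7h to convert from UTC-7).
Ximena in UTC: 07:00-12:30, 17:00-20:00 (add 5h to convert from UTC-5).
Zara ∩ Mateo: 07:45-09:00, 10:45-12:15, 12:30-13:00, 17:00-19:15.
Zara ∩ Mateo ∩ Finn: 07:45-09:00, 10:45-12:15, 12:30-13:00, 17:00-19:15.
Zara ∩ Mateo ∩ Finn ∩ Teo: 07:45-09:00, 10:45-12:15, 12:30-12:45, 17:00-17:15, 17:30-19:15.
Zara ∩ Mateo ∩ Finn ∩ Teo ∩ Ximena: 07:45-09:00, 10:45-12:15, 17:00-17:15, 17:30-19:15.
The last common window of at least 60 minutes is 17:30-19:15; a 60-minute meeting can start as late as 18:15 and still end by 19:15.

18:15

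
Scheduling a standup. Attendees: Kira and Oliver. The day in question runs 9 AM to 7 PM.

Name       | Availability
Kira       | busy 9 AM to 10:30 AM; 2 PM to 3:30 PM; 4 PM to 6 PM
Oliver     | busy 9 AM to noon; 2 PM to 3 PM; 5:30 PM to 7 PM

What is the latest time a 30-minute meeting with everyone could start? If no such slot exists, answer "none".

15:30

Kira free: 10:30-14:00, 15:30-16:00, 18:00-19:00 (invert busy blocks within the working day).
Oliver free: 12:00-14:00, 15:00-17:30 (invert busy blocks within the working day).
Kira ∩ Oliver: 12:00-14:00, 15:30-16:00.
The last common window of at least 30 minutes is 15:30-16:00; a 30-minute meeting can start as late as 15:30 and still end by 16:00.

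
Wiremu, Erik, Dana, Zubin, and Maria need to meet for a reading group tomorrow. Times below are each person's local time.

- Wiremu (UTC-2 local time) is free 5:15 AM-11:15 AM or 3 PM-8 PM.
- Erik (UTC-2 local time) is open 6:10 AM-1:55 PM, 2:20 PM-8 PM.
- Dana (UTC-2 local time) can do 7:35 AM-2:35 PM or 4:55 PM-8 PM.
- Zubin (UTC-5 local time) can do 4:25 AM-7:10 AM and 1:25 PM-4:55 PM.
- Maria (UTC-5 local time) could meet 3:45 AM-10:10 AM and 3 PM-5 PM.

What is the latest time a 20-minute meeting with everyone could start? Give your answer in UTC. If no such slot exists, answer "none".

21:35

Wiremu in UTC: 07:15-13:15, 17:00-22:00 (add 2h to convert from UTC-2).
Erik in UTC: 08:10-15:55, 16:20-22:00 (add 2h to convert from UTC-2).
Dana in UTC: 09:35-16:35, 18:55-22:00 (add 2h to convert from UTC-2).
Zubin in UTC: 09:25-12:10, 18:25-21:55 (add 5h to convert from UTC-5).
Maria in UTC: 08:45-15:10, 20:00-22:00 (add 5h to convert from UTC-5).
Wiremu ∩ Erik: 08:10-13:15, 17:00-22:00.
Wiremu ∩ Erik ∩ Dana: 09:35-13:15, 18:55-22:00.
Wiremu ∩ Erik ∩ Dana ∩ Zubin: 09:35-12:10, 18:55-21:55.
Wiremu ∩ Erik ∩ Dana ∩ Zubin ∩ Maria: 09:35-12:10, 20:00-21:55.
The last common window of at least 20 minutes is 20:00-21:55; a 20-minute meeting can start as late as 21:35 and still end by 21:55.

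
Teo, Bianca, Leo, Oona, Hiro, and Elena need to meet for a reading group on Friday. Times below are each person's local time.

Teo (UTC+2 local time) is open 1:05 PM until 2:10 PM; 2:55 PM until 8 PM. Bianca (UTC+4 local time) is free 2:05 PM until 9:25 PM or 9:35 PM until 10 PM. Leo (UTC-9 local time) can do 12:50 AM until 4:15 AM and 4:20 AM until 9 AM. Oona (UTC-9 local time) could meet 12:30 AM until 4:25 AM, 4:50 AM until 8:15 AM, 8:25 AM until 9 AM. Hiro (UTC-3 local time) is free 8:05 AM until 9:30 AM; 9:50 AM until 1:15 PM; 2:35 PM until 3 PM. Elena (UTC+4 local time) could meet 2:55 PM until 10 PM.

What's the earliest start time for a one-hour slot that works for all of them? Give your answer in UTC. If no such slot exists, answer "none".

11:05

Teo in UTC: 11:05-12:10, 12:55-18:00 (subtract 2h to convert from UTC+2).
Bianca in UTC: 10:05-17:25, 17:35-18:00 (subtract 4h to convert from UTC+4).
Leo in UTC: 09:50-13:15, 13:20-18:00 (add 9h to convert from UTC-9).
Oona in UTC: 09:30-13:25, 13:50-17:15, 17:25-18:00 (add 9h to convert from UTC-9).
Hiro in UTC: 11:05-12:30, 12:50-16:15, 17:35-18:00 (add 3h to convert from UTC-3).
Elena in UTC: 10:55-18:00 (subtract 4h to convert from UTC+4).
Teo ∩ Bianca: 11:05-12:10, 12:55-17:25, 17:35-18:00.
Teo ∩ Bianca ∩ Leo: 11:05-12:10, 12:55-13:15, 13:20-17:25, 17:35-18:00.
Teo ∩ Bianca ∩ Leo ∩ Oona: 11:05-12:10, 12:55-13:15, 13:20-13:25, 13:50-17:15, 17:35-18:00.
Teo ∩ Bianca ∩ Leo ∩ Oona ∩ Hiro: 11:05-12:10, 12:55-13:15, 13:20-13:25, 13:50-16:15, 17:35-18:00.
Teo ∩ Bianca ∩ Leo ∩ Oona ∩ Hiro ∩ Elena: 11:05-12:10, 12:55-13:15, 13:20-13:25, 13:50-16:15, 17:35-18:00.
The first common window of at least 60 minutes is 11:05-12:10, so the earliest start is 11:05.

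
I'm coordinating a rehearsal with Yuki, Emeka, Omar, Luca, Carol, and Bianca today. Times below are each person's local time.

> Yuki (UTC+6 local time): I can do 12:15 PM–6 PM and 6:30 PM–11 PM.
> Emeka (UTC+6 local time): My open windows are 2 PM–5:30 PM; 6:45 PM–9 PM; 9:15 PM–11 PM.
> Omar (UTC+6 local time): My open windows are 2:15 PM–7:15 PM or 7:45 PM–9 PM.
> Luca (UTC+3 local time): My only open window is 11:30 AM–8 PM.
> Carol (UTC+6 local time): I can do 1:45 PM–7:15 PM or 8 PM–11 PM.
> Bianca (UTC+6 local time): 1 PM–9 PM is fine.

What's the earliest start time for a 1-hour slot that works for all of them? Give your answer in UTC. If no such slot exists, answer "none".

08:30

Yuki in UTC: 06:15-12:00, 12:30-17:00 (subtract 6h to convert from UTC+6).
Emeka in UTC: 08:00-11:30, 12:45-15:00, 15:15-17:00 (subtract 6h to convert from UTC+6).
Omar in UTC: 08:15-13:15, 13:45-15:00 (subtract 6h to convert from UTC+6).
Luca in UTC: 08:30-17:00 (subtract 3h to convert from UTC+3).
Carol in UTC: 07:45-13:15, 14:00-17:00 (subtract 6h to convert from UTC+6).
Bianca in UTC: 07:00-15:00 (subtract 6h to convert from UTC+6).
Yuki ∩ Emeka: 08:00-11:30, 12:45-15:00, 15:15-17:00.
Yuki ∩ Emeka ∩ Omar: 08:15-11:30, 12:45-13:15, 13:45-15:00.
Yuki ∩ Emeka ∩ Omar ∩ Luca: 08:30-11:30, 12:45-13:15, 13:45-15:00.
Yuki ∩ Emeka ∩ Omar ∩ Luca ∩ Carol: 08:30-11:30, 12:45-13:15, 14:00-15:00.
Yuki ∩ Emeka ∩ Omar ∩ Luca ∩ Carol ∩ Bianca: 08:30-11:30, 12:45-13:15, 14:00-15:00.
The first common window of at least 60 minutes is 08:30-11:30, so the earliest start is 08:30.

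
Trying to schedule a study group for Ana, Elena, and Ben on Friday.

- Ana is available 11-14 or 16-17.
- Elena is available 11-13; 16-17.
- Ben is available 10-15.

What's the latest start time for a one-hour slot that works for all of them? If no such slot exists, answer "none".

Ana ∩ Elena: 11:00-13:00, 16:00-17:00.
Ana ∩ Elena ∩ Ben: 11:00-13:00.
Those are the intersection windows.
The last common window of at least 60 minutes is 11:00-13:00; a 60-minute meeting can start as late as 12:00 and still end by 13:00.

12:00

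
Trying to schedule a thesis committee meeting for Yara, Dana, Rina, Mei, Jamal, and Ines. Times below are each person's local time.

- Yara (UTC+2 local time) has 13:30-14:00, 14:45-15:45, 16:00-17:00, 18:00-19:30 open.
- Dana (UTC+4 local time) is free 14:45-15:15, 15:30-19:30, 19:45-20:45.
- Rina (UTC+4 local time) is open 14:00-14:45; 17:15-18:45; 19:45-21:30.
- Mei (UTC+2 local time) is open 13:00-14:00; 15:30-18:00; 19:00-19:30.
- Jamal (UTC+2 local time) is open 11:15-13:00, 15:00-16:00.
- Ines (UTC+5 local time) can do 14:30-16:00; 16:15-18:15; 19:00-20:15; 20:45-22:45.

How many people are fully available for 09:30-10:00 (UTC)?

Yara in UTC: 11:30-12:00, 12:45-13:45, 14:00-15:00, 16:00-17:30 (subtract 2h to convert from UTC+2).
Dana in UTC: 10:45-11:15, 11:30-15:30, 15:45-16:45 (subtract 4h to convert from UTC+4).
Rina in UTC: 10:00-10:45, 13:15-14:45, 15:45-17:30 (subtract 4h to convert from UTC+4).
Mei in UTC: 11:00-12:00, 13:30-16:00, 17:00-17:30 (subtract 2h to convert from UTC+2).
Jamal in UTC: 09:15-11:00, 13:00-14:00 (subtract 2h to convert from UTC+2).
Ines in UTC: 09:30-11:00, 11:15-13:15, 14:00-15:15, 15:45-17:45 (subtract 5h to convert from UTC+5).
Jamal and Ines can make the full 09:30-10:00 slot — that's 2.

2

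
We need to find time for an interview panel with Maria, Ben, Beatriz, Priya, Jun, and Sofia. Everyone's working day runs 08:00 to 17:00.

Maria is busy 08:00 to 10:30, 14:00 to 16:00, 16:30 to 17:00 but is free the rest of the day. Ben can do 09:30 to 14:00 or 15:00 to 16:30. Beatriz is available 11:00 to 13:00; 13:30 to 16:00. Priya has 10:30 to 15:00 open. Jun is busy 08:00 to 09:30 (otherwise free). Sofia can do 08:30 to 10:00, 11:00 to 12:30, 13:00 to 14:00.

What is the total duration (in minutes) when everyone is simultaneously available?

120

Maria free: 10:30-14:00, 16:00-16:30 (invert busy blocks within the working day).
Ben free: 09:30-14:00, 15:00-16:30.
Beatriz free: 11:00-13:00, 13:30-16:00.
Priya free: 10:30-15:00.
Jun free: 09:30-17:00 (invert busy blocks within the working day).
Sofia free: 08:30-10:00, 11:00-12:30, 13:00-14:00.
Maria ∩ Ben: 10:30-14:00, 16:00-16:30.
Maria ∩ Ben ∩ Beatriz: 11:00-13:00, 13:30-14:00.
Maria ∩ Ben ∩ Beatriz ∩ Priya: 11:00-13:00, 13:30-14:00.
Maria ∩ Ben ∩ Beatriz ∩ Priya ∩ Jun: 11:00-13:00, 13:30-14:00.
Maria ∩ Ben ∩ Beatriz ∩ Priya ∩ Jun ∩ Sofia: 11:00-12:30, 13:30-14:00.
Those are the intersection windows.
Summing the common windows: 90 + 30 = 120 minutes.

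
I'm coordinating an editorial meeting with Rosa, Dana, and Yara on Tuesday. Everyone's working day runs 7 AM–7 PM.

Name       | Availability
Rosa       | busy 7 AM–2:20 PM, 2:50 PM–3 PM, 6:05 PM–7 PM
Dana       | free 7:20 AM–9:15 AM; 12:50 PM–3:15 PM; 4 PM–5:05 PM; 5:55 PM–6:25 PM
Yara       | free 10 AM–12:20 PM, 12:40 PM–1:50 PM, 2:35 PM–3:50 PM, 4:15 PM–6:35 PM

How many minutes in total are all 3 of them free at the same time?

90

Rosa free: 14:20-14:50, 15:00-18:05 (invert busy blocks within the working day).
Dana free: 07:20-09:15, 12:50-15:15, 16:00-17:05, 17:55-18:25.
Yara free: 10:00-12:20, 12:40-13:50, 14:35-15:50, 16:15-18:35.
Rosa ∩ Dana: 14:20-14:50, 15:00-15:15, 16:00-17:05, 17:55-18:05.
Rosa ∩ Dana ∩ Yara: 14:35-14:50, 15:00-15:15, 16:15-17:05, 17:55-18:05.
Summing the common windows: 15 + 15 + 50 + 10 = 90 minutes.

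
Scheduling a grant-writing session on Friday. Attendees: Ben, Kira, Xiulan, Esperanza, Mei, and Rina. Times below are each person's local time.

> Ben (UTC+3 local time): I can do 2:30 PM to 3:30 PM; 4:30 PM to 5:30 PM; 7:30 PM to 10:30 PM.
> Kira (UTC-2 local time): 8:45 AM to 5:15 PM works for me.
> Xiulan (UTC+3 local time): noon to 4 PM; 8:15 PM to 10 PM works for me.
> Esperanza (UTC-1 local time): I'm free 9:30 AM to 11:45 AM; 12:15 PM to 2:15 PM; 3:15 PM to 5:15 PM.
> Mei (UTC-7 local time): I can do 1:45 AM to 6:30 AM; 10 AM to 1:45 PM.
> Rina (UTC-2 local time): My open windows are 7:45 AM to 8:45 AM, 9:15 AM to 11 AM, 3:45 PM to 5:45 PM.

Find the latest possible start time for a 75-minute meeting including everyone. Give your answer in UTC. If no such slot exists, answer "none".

none

Ben in UTC: 11:30-12:30, 13:30-14:30, 16:30-19:30 (subtract 3h to convert from UTC+3).
Kira in UTC: 10:45-19:15 (add 2h to convert from UTC-2).
Xiulan in UTC: 09:00-13:00, 17:15-19:00 (subtract 3h to convert from UTC+3).
Esperanza in UTC: 10:30-12:45, 13:15-15:15, 16:15-18:15 (add 1h to convert from UTC-1).
Mei in UTC: 08:45-13:30, 17:00-20:45 (add 7h to convert from UTC-7).
Rina in UTC: 09:45-10:45, 11:15-13:00, 17:45-19:45 (add 2h to convert from UTC-2).
Ben ∩ Kira: 11:30-12:30, 13:30-14:30, 16:30-19:15.
Ben ∩ Kira ∩ Xiulan: 11:30-12:30, 17:15-19:00.
Ben ∩ Kira ∩ Xiulan ∩ Esperanza: 11:30-12:30, 17:15-18:15.
Ben ∩ Kira ∩ Xiulan ∩ Esperanza ∩ Mei: 11:30-12:30, 17:15-18:15.
Ben ∩ Kira ∩ Xiulan ∩ Esperanza ∩ Mei ∩ Rina: 11:30-12:30, 17:45-18:15.
So the common availability across everyone is 11:30-12:30, 17:45-18:15.
No common window is at least 75 minutes long.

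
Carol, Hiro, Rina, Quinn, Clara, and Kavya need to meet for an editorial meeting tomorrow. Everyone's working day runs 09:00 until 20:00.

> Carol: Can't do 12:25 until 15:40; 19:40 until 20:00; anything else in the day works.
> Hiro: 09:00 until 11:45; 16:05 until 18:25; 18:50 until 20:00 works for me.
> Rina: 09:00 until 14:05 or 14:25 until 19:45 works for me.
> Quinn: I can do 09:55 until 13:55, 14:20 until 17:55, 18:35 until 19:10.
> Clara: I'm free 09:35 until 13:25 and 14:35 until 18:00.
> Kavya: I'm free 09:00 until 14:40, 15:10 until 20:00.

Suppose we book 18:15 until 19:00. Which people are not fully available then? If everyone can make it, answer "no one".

Carol free: 09:00-12:25, 15:40-19:40 (invert busy blocks within the working day).
Hiro free: 09:00-11:45, 16:05-18:25, 18:50-20:00.
Rina free: 09:00-14:05, 14:25-19:45.
Quinn free: 09:55-13:55, 14:20-17:55, 18:35-19:10.
Clara free: 09:35-13:25, 14:35-18:00.
Kavya free: 09:00-14:40, 15:10-20:00.
Carol: free for 18:15-19:00. Hiro: not fully free for 18:15-19:00. Rina: free for 18:15-19:00. Quinn: not fully free for 18:15-19:00. Clara: not fully free for 18:15-19:00. Kavya: free for 18:15-19:00.

Clara, Hiro, Quinn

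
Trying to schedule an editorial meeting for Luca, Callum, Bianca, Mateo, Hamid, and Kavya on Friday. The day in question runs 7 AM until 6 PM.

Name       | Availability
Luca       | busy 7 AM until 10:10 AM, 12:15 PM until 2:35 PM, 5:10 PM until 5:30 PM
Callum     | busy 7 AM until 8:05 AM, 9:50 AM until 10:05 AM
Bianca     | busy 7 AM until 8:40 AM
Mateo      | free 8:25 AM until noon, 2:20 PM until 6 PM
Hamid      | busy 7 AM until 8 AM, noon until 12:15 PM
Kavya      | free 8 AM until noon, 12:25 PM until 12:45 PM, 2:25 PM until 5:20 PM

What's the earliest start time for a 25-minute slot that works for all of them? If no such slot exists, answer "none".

Luca free: 10:10-12:15, 14:35-17:10, 17:30-18:00 (invert busy blocks within the working day).
Callum free: 08:05-09:50, 10:05-18:00 (invert busy blocks within the working day).
Bianca free: 08:40-18:00 (invert busy blocks within the working day).
Mateo free: 08:25-12:00, 14:20-18:00.
Hamid free: 08:00-12:00, 12:15-18:00 (invert busy blocks within the working day).
Kavya free: 08:00-12:00, 12:25-12:45, 14:25-17:20.
Luca ∩ Callum: 10:10-12:15, 14:35-17:10, 17:30-18:00.
Luca ∩ Callum ∩ Bianca: 10:10-12:15, 14:35-17:10, 17:30-18:00.
Luca ∩ Callum ∩ Bianca ∩ Mateo: 10:10-12:00, 14:35-17:10, 17:30-18:00.
Luca ∩ Callum ∩ Bianca ∩ Mateo ∩ Hamid: 10:10-12:00, 14:35-17:10, 17:30-18:00.
Luca ∩ Callum ∩ Bianca ∩ Mateo ∩ Hamid ∩ Kavya: 10:10-12:00, 14:35-17:10.
The first common window of at least 25 minutes is 10:10-12:00, so the earliest start is 10:10.

10:10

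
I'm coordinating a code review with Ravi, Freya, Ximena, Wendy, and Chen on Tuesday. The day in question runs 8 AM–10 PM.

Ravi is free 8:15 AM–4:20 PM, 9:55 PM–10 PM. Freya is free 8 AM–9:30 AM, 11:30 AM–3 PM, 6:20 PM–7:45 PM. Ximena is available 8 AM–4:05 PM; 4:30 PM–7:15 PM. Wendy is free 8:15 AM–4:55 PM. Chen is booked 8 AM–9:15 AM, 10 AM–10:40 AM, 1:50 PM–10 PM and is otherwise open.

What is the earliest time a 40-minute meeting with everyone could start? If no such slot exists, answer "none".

11:30

Ravi free: 08:15-16:20, 21:55-22:00.
Freya free: 08:00-09:30, 11:30-15:00, 18:20-19:45.
Ximena free: 08:00-16:05, 16:30-19:15.
Wendy free: 08:15-16:55.
Chen free: 09:15-10:00, 10:40-13:50 (invert busy blocks within the working day).
Ravi ∩ Freya: 08:15-09:30, 11:30-15:00.
Ravi ∩ Freya ∩ Ximena: 08:15-09:30, 11:30-15:00.
Ravi ∩ Freya ∩ Ximena ∩ Wendy: 08:15-09:30, 11:30-15:00.
Ravi ∩ Freya ∩ Ximena ∩ Wendy ∩ Chen: 09:15-09:30, 11:30-13:50.
So the common availability across everyone is 09:15-09:30, 11:30-13:50.
The first common window of at least 40 minutes is 11:30-13:50, so the earliest start is 11:30.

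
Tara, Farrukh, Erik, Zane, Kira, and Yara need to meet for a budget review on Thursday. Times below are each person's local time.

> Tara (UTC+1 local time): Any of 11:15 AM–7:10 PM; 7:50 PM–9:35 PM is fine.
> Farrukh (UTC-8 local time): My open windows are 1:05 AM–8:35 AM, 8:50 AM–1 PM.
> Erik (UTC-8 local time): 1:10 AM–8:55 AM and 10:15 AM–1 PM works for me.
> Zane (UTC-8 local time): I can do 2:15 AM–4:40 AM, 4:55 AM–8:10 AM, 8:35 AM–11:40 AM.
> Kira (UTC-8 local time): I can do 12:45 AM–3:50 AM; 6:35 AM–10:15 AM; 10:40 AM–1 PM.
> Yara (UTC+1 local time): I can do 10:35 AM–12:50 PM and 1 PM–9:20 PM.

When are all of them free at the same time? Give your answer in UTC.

Tara in UTC: 10:15-18:10, 18:50-20:35 (subtract 1h to convert from UTC+1).
Farrukh in UTC: 09:05-16:35, 16:50-21:00 (add 8h to convert from UTC-8).
Erik in UTC: 09:10-16:55, 18:15-21:00 (add 8h to convert from UTC-8).
Zane in UTC: 10:15-12:40, 12:55-16:10, 16:35-19:40 (add 8h to convert from UTC-8).
Kira in UTC: 08:45-11:50, 14:35-18:15, 18:40-21:00 (add 8h to convert from UTC-8).
Yara in UTC: 09:35-11:50, 12:00-20:20 (subtract 1h to convert from UTC+1).
Tara ∩ Farrukh: 10:15-16:35, 16:50-18:10, 18:50-20:35.
Tara ∩ Farrukh ∩ Erik: 10:15-16:35, 16:50-16:55, 18:50-20:35.
Tara ∩ Farrukh ∩ Erik ∩ Zane: 10:15-12:40, 12:55-16:10, 16:50-16:55, 18:50-19:40.
Tara ∩ Farrukh ∩ Erik ∩ Zane ∩ Kira: 10:15-11:50, 14:35-16:10, 16:50-16:55, 18:50-19:40.
Tara ∩ Farrukh ∩ Erik ∩ Zane ∩ Kira ∩ Yara: 10:15-11:50, 14:35-16:10, 16:50-16:55, 18:50-19:40.

10:15-11:50, 14:35-16:10, 16:50-16:55, 18:50-19:40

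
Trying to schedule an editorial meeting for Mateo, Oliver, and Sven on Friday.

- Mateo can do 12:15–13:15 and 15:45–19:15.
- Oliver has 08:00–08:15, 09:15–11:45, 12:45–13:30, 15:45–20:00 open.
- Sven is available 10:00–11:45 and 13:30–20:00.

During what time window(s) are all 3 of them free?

15:45-19:15

Mateo ∩ Oliver: 12:45-13:15, 15:45-19:15.
Mateo ∩ Oliver ∩ Sven: 15:45-19:15.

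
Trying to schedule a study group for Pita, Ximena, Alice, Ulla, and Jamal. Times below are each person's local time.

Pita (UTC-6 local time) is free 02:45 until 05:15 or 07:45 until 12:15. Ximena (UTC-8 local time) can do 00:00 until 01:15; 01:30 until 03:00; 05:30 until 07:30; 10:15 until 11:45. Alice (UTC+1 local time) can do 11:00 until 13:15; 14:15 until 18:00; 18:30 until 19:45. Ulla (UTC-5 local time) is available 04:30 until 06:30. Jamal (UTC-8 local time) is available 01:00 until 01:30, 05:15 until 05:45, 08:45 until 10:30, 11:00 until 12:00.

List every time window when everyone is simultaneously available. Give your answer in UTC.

Pita in UTC: 08:45-11:15, 13:45-18:15 (add 6h to convert from UTC-6).
Ximena in UTC: 08:00-09:15, 09:30-11:00, 13:30-15:30, 18:15-19:45 (add 8h to convert from UTC-8).
Alice in UTC: 10:00-12:15, 13:15-17:00, 17:30-18:45 (subtract 1h to convert from UTC+1).
Ulla in UTC: 09:30-11:30 (add 5h to convert from UTC-5).
Jamal in UTC: 09:00-09:30, 13:15-13:45, 16:45-18:30, 19:00-20:00 (add 8h to convert from UTC-8).
Pita ∩ Ximena: 08:45-09:15, 09:30-11:00, 13:45-15:30.
Pita ∩ Ximena ∩ Alice: 10:00-11:00, 13:45-15:30.
Pita ∩ Ximena ∩ Alice ∩ Ulla: 10:00-11:00.
Pita ∩ Ximena ∩ Alice ∩ Ulla ∩ Jamal: ∅.
There is no time when everyone is free.

none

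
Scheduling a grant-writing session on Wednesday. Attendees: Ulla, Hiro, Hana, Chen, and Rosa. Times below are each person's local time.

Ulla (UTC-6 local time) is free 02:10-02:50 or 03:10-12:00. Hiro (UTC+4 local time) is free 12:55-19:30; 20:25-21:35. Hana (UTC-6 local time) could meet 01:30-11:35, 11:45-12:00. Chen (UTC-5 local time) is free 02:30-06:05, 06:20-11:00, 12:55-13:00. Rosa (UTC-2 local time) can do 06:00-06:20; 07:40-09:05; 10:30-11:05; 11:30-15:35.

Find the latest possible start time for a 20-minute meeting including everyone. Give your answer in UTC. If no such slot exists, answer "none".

15:10

Ulla in UTC: 08:10-08:50, 09:10-18:00 (add 6h to convert from UTC-6).
Hiro in UTC: 08:55-15:30, 16:25-17:35 (subtract 4h to convert from UTC+4).
Hana in UTC: 07:30-17:35, 17:45-18:00 (add 6h to convert from UTC-6).
Chen in UTC: 07:30-11:05, 11:20-16:00, 17:55-18:00 (add 5h to convert from UTC-5).
Rosa in UTC: 08:00-08:20, 09:40-11:05, 12:30-13:05, 13:30-17:35 (add 2h to convert from UTC-2).
Ulla ∩ Hiro: 09:10-15:30, 16:25-17:35.
Ulla ∩ Hiro ∩ Hana: 09:10-15:30, 16:25-17:35.
Ulla ∩ Hiro ∩ Hana ∩ Chen: 09:10-11:05, 11:20-15:30.
Ulla ∩ Hiro ∩ Hana ∩ Chen ∩ Rosa: 09:40-11:05, 12:30-13:05, 13:30-15:30.
The last common window of at least 20 minutes is 13:30-15:30; a 20-minute meeting can start as late as 15:10 and still end by 15:30.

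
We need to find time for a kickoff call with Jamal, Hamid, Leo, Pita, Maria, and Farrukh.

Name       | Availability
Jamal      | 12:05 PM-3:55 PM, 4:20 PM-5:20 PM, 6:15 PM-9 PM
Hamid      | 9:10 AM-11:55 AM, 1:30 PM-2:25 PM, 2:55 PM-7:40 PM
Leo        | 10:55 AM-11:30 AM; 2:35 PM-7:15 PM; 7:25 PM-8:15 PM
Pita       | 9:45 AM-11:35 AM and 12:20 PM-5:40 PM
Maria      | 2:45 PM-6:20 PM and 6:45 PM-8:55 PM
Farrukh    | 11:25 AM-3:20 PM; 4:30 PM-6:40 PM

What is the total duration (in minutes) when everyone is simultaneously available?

75

Jamal ∩ Hamid: 13:30-14:25, 14:55-15:55, 16:20-17:20, 18:15-19:40.
Jamal ∩ Hamid ∩ Leo: 14:55-15:55, 16:20-17:20, 18:15-19:15, 19:25-19:40.
Jamal ∩ Hamid ∩ Leo ∩ Pita: 14:55-15:55, 16:20-17:20.
Jamal ∩ Hamid ∩ Leo ∩ Pita ∩ Maria: 14:55-15:55, 16:20-17:20.
Jamal ∩ Hamid ∩ Leo ∩ Pita ∩ Maria ∩ Farrukh: 14:55-15:20, 16:30-17:20.
Those are the intersection windows.
Summing the common windows: 25 + 50 = 75 minutes.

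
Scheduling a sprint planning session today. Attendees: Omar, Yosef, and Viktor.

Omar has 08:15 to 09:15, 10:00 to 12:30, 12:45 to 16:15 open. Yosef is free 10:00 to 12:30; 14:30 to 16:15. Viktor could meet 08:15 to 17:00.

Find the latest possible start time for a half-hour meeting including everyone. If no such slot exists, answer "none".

15:45

Omar ∩ Yosef: 10:00-12:30, 14:30-16:15.
Omar ∩ Yosef ∩ Viktor: 10:00-12:30, 14:30-16:15.
The last common window of at least 30 minutes is 14:30-16:15; a 30-minute meeting can start as late as 15:45 and still end by 16:15.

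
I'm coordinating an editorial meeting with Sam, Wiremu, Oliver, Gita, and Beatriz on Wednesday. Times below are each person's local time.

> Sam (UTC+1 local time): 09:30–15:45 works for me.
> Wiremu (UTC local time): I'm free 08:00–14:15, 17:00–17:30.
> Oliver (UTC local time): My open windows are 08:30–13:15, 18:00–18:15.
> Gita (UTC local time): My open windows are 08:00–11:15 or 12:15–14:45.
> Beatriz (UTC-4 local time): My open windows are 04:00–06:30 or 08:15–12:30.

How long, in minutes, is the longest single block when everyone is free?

Sam in UTC: 08:30-14:45 (subtract 1h to convert from UTC+1).
Wiremu in UTC: 08:00-14:15, 17:00-17:30.
Oliver in UTC: 08:30-13:15, 18:00-18:15.
Gita in UTC: 08:00-11:15, 12:15-14:45.
Beatriz in UTC: 08:00-10:30, 12:15-16:30 (add 4h to convert from UTC-4).
Sam ∩ Wiremu: 08:30-14:15.
Sam ∩ Wiremu ∩ Oliver: 08:30-13:15.
Sam ∩ Wiremu ∩ Oliver ∩ Gita: 08:30-11:15, 12:15-13:15.
Sam ∩ Wiremu ∩ Oliver ∩ Gita ∩ Beatriz: 08:30-10:30, 12:15-13:15.
So the common availability across everyone is 08:30-10:30, 12:15-13:15.
The longest is 08:30-10:30 at 120 minutes.

120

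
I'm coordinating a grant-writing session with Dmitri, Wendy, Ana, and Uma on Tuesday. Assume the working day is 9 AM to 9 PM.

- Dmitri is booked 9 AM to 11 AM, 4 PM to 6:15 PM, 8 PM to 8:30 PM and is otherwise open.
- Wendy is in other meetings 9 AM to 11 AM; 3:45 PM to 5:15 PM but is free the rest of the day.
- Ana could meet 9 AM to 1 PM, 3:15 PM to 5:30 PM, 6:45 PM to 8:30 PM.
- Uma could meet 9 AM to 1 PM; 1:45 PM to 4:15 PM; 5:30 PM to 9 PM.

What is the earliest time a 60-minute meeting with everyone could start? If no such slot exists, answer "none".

Dmitri free: 11:00-16:00, 18:15-20:00, 20:30-21:00 (invert busy blocks within the working day).
Wendy free: 11:00-15:45, 17:15-21:00 (invert busy blocks within the working day).
Ana free: 09:00-13:00, 15:15-17:30, 18:45-20:30.
Uma free: 09:00-13:00, 13:45-16:15, 17:30-21:00.
Dmitri ∩ Wendy: 11:00-15:45, 18:15-20:00, 20:30-21:00.
Dmitri ∩ Wendy ∩ Ana: 11:00-13:00, 15:15-15:45, 18:45-20:00.
Dmitri ∩ Wendy ∩ Ana ∩ Uma: 11:00-13:00, 15:15-15:45, 18:45-20:00.
The first common window of at least 60 minutes is 11:00-13:00, so the earliest start is 11:00.

11:00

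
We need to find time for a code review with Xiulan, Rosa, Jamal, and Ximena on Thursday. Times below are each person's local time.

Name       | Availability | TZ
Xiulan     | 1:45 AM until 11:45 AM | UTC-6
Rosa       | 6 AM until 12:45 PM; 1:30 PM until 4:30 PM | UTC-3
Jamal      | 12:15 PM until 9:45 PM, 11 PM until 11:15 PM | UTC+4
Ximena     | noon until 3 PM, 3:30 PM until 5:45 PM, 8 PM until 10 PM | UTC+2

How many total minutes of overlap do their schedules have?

Xiulan in UTC: 07:45-17:45 (add 6h to convert from UTC-6).
Rosa in UTC: 09:00-15:45, 16:30-19:30 (add 3h to convert from UTC-3).
Jamal in UTC: 08:15-17:45, 19:00-19:15 (subtract 4h to convert from UTC+4).
Ximena in UTC: 10:00-13:00, 13:30-15:45, 18:00-20:00 (subtract 2h to convert from UTC+2).
Xiulan ∩ Rosa: 09:00-15:45, 16:30-17:45.
Xiulan ∩ Rosa ∩ Jamal: 09:00-15:45, 16:30-17:45.
Xiulan ∩ Rosa ∩ Jamal ∩ Ximena: 10:00-13:00, 13:30-15:45.
Summing the common windows: 180 + 135 = 315 minutes.

315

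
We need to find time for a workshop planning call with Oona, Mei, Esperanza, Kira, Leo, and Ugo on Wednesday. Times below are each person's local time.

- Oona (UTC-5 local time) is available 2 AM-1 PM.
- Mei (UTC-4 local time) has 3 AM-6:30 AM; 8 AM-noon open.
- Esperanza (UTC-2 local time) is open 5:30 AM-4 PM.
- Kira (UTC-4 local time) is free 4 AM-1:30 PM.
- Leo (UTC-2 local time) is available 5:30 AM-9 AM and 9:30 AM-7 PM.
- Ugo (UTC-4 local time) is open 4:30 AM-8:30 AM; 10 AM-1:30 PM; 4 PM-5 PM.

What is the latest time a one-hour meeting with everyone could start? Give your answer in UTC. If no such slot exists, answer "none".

15:00

Oona in UTC: 07:00-18:00 (add 5h to convert from UTC-5).
Mei in UTC: 07:00-10:30, 12:00-16:00 (add 4h to convert from UTC-4).
Esperanza in UTC: 07:30-18:00 (add 2h to convert from UTC-2).
Kira in UTC: 08:00-17:30 (add 4h to convert from UTC-4).
Leo in UTC: 07:30-11:00, 11:30-21:00 (add 2h to convert from UTC-2).
Ugo in UTC: 08:30-12:30, 14:00-17:30, 20:00-21:00 (add 4h to convert from UTC-4).
Oona ∩ Mei: 07:00-10:30, 12:00-16:00.
Oona ∩ Mei ∩ Esperanza: 07:30-10:30, 12:00-16:00.
Oona ∩ Mei ∩ Esperanza ∩ Kira: 08:00-10:30, 12:00-16:00.
Oona ∩ Mei ∩ Esperanza ∩ Kira ∩ Leo: 08:00-10:30, 12:00-16:00.
Oona ∩ Mei ∩ Esperanza ∩ Kira ∩ Leo ∩ Ugo: 08:30-10:30, 12:00-12:30, 14:00-16:00.
The last common window of at least 60 minutes is 14:00-16:00; a 60-minute meeting can start as late as 15:00 and still end by 16:00.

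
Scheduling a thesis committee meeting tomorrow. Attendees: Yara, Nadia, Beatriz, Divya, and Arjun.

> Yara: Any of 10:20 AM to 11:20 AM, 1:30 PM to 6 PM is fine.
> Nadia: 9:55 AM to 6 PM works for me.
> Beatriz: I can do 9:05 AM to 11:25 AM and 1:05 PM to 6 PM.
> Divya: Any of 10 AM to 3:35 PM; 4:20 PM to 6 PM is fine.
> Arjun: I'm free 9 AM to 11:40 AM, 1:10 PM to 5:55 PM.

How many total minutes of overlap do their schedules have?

280

Yara ∩ Nadia: 10:20-11:20, 13:30-18:00.
Yara ∩ Nadia ∩ Beatriz: 10:20-11:20, 13:30-18:00.
Yara ∩ Nadia ∩ Beatriz ∩ Divya: 10:20-11:20, 13:30-15:35, 16:20-18:00.
Yara ∩ Nadia ∩ Beatriz ∩ Divya ∩ Arjun: 10:20-11:20, 13:30-15:35, 16:20-17:55.
Those are the intersection windows.
Summing the common windows: 60 + 125 + 95 = 280 minutes.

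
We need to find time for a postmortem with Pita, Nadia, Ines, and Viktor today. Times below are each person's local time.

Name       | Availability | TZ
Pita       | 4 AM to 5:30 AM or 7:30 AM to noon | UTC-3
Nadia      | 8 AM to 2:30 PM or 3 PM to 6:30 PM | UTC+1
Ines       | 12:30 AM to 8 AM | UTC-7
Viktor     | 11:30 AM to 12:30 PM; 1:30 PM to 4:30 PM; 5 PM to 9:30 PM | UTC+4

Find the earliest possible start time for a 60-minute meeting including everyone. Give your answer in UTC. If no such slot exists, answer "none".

07:30

Pita in UTC: 07:00-08:30, 10:30-15:00 (add 3h to convert from UTC-3).
Nadia in UTC: 07:00-13:30, 14:00-17:30 (subtract 1h to convert from UTC+1).
Ines in UTC: 07:30-15:00 (add 7h to convert from UTC-7).
Viktor in UTC: 07:30-08:30, 09:30-12:30, 13:00-17:30 (subtract 4h to convert from UTC+4).
Pita ∩ Nadia: 07:00-08:30, 10:30-13:30, 14:00-15:00.
Pita ∩ Nadia ∩ Ines: 07:30-08:30, 10:30-13:30, 14:00-15:00.
Pita ∩ Nadia ∩ Ines ∩ Viktor: 07:30-08:30, 10:30-12:30, 13:00-13:30, 14:00-15:00.
So the common availability across everyone is 07:30-08:30, 10:30-12:30, 13:00-13:30, 14:00-15:00.
The first common window of at least 60 minutes is 07:30-08:30, so the earliest start is 07:30.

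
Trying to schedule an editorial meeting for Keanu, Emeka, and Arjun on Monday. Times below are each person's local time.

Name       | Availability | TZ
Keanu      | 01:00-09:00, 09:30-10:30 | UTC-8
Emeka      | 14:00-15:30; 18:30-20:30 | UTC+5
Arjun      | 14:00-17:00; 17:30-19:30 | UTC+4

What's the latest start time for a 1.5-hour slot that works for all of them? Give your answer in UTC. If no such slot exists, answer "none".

14:00

Keanu in UTC: 09:00-17:00, 17:30-18:30 (add 8h to convert from UTC-8).
Emeka in UTC: 09:00-10:30, 13:30-15:30 (subtract 5h to convert from UTC+5).
Arjun in UTC: 10:00-13:00, 13:30-15:30 (subtract 4h to convert from UTC+4).
Keanu ∩ Emeka: 09:00-10:30, 13:30-15:30.
Keanu ∩ Emeka ∩ Arjun: 10:00-10:30, 13:30-15:30.
The last common window of at least 90 minutes is 13:30-15:30; a 90-minute meeting can start as late as 14:00 and still end by 15:30.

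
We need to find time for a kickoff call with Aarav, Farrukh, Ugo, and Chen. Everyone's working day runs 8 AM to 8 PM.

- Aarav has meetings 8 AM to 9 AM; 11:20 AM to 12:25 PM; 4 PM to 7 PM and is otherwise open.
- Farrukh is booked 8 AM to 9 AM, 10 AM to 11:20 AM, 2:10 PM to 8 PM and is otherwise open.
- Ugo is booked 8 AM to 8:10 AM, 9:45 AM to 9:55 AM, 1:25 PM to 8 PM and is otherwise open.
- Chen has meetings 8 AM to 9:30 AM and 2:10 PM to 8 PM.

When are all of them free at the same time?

09:30-09:45, 09:55-10:00, 12:25-13:25

Aarav free: 09:00-11:20, 12:25-16:00, 19:00-20:00 (invert busy blocks within the working day).
Farrukh free: 09:00-10:00, 11:20-14:10 (invert busy blocks within the working day).
Ugo free: 08:10-09:45, 09:55-13:25 (invert busy blocks within the working day).
Chen free: 09:30-14:10 (invert busy blocks within the working day).
Aarav ∩ Farrukh: 09:00-10:00, 12:25-14:10.
Aarav ∩ Farrukh ∩ Ugo: 09:00-09:45, 09:55-10:00, 12:25-13:25.
Aarav ∩ Farrukh ∩ Ugo ∩ Chen: 09:30-09:45, 09:55-10:00, 12:25-13:25.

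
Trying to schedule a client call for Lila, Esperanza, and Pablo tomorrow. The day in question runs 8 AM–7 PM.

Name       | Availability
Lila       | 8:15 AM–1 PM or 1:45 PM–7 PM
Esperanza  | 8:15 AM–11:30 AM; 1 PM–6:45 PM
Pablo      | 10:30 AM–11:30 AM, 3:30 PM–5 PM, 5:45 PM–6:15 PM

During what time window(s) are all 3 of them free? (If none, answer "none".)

10:30-11:30, 15:30-17:00, 17:45-18:15

Lila ∩ Esperanza: 08:15-11:30, 13:45-18:45.
Lila ∩ Esperanza ∩ Pablo: 10:30-11:30, 15:30-17:00, 17:45-18:15.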